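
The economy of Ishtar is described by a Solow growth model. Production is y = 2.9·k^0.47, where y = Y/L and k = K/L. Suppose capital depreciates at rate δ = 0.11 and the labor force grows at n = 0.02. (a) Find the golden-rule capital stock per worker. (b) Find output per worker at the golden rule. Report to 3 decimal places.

Capital per worker breaks even when investment replaces (n + δ)·k; here n + δ = 0.13.
Golden rule sets MPK = n+δ: 0.47·2.9·k^(0.47−1) = 0.13, so k_gold = (0.47·2.9/0.13)^(1/0.53) ≈ 84.2502.
y_gold = 2.9·84.2502^0.47 ≈ 23.3032.

(a) k_gold ≈ 84.250; (b) y_gold ≈ 23.303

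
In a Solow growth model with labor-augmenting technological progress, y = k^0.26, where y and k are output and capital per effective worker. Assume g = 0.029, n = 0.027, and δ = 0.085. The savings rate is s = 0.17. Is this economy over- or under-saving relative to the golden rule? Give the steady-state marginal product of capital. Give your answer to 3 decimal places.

under-saving; MPK ≈ 0.216

n + g + δ = 0.027 + 0.029 + 0.085 = 0.141.
Steady-state k*: s·k^0.26 = 0.141·k gives k* = (0.17/0.141)^(1/0.74) ≈ 1.2876.
MPK = 0.26·1.2876^(-0.74) ≈ 0.2156.
MPK > n+g+δ = 0.141, so the economy is dynamically efficient (under-saving).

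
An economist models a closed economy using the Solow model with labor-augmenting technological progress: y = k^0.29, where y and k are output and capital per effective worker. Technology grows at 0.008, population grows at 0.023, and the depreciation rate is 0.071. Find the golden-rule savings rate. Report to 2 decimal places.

s_gold = 0.29

The effective depreciation rate is n + g + δ = 0.023 + 0.008 + 0.071 = 0.102.
At the golden rule MPK = n+g+δ, and in any Cobb-Douglas steady state s = (n+g+δ)·k/y = MPK·k/y = capital's share 0.29.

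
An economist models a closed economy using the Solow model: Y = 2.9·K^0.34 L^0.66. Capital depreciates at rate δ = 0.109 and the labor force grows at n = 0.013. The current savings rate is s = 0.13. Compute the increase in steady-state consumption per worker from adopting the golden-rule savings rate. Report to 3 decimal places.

Capital per worker breaks even when investment replaces (n + δ)·k; here n + δ = 0.122.
Current steady state (s = 0.13): k* = (0.13·2.9/0.122)^(1/0.66) ≈ 5.5258, y* = 2.9·5.5258^0.34 ≈ 5.1858, c* = (1−0.13)·5.1858 ≈ 4.5116.
Setting f'(k) = n+δ gives 0.34·2.9·k^(0.34−1) = 0.122, hence k_gold = (0.34·2.9/0.122)^(1/0.66) ≈ 23.7152.
y_gold = 2.9·23.7152^0.34 ≈ 8.5096, c_gold = y_gold − 0.122·k_gold ≈ 5.6163.
Gain: Δc = 5.6163 − 4.5116 ≈ 1.1047.

Δc ≈ 1.105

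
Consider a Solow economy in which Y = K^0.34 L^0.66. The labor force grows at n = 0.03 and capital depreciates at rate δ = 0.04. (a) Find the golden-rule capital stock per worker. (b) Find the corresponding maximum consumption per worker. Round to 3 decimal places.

(a) k_gold ≈ 10.964; (b) c_gold ≈ 1.490

The effective depreciation rate is n + δ = 0.03 + 0.04 = 0.07.
At the golden rule the marginal product of capital equals n+δ: 0.34·k^(0.34−1) = 0.07. Solving, k_gold = (0.34/0.07)^(1/0.66) ≈ 10.9641.
y_gold = 10.9641^0.34 ≈ 2.2573; c_gold = y_gold − 0.07·k_gold ≈ 1.4898.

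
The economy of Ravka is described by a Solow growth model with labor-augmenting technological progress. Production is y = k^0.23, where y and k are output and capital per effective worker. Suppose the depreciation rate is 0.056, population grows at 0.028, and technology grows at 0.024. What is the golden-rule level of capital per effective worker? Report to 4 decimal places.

k_gold ≈ 2.6691

The effective depreciation rate is n + g + δ = 0.028 + 0.024 + 0.056 = 0.108.
At the golden rule the marginal product of capital equals n+g+δ: 0.23·k^(0.23−1) = 0.108. Solving, k_gold = (0.23/0.108)^(1/0.77) ≈ 2.6691.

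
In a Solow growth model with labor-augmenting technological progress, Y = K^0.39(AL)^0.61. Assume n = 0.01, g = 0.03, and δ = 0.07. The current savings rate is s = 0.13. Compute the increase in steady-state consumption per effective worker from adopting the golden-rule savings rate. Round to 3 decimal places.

n + g + δ = 0.01 + 0.03 + 0.07 = 0.11.
Current steady state (s = 0.13): k* = (0.13/0.11)^(1/0.61) ≈ 1.3150, y* = 1.3150^0.39 ≈ 1.1127, c* = (1−0.13)·1.1127 ≈ 0.9681.
Golden rule sets MPK = n+g+δ: 0.39·k^(0.39−1) = 0.11, so k_gold = (0.39/0.11)^(1/0.61) ≈ 7.9635.
y_gold = 7.9635^0.39 ≈ 2.2461, c_gold = y_gold − 0.11·k_gold ≈ 1.3701.
Gain: Δc = 1.3701 − 0.9681 ≈ 0.4021.

Δc ≈ 0.402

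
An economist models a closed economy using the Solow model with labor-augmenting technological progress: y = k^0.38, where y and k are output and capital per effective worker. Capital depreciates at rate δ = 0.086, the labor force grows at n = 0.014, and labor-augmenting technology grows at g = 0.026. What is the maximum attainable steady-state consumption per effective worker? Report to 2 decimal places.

The effective depreciation rate is n + g + δ = 0.014 + 0.026 + 0.086 = 0.126.
At the golden rule the marginal product of capital equals n+g+δ: 0.38·k^(0.38−1) = 0.126. Solving, k_gold = (0.38/0.126)^(1/0.62) ≈ 5.9326.
y_gold = 5.9326^0.38 ≈ 1.9671.
c_gold = y_gold − (n+g+δ)·k_gold = 1.9671 − 0.126·5.9326 ≈ 1.2196.

c_gold ≈ 1.22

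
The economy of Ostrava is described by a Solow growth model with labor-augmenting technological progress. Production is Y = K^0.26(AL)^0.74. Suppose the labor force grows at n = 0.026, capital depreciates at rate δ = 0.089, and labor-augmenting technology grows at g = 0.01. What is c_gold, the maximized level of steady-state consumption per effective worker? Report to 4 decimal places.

The effective depreciation rate is n + g + δ = 0.026 + 0.01 + 0.089 = 0.125.
Maximizing c = f(k) − (n+g+δ)·k gives f'(k) = n+g+δ, i.e. 0.26·k^(0.26−1) = 0.125, so k_gold = (0.26/0.125)^(1/0.74) ≈ 2.6904.
y_gold = 2.6904^0.26 ≈ 1.2935.
c_gold = y_gold − (n+g+δ)·k_gold = 1.2935 − 0.125·2.6904 ≈ 0.9572.

c_gold ≈ 0.9572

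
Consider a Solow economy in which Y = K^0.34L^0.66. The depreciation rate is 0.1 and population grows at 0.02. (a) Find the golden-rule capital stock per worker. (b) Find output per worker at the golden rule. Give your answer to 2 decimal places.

(a) k_gold ≈ 4.85; (b) y_gold ≈ 1.71

n + δ = 0.02 + 0.1 = 0.12.
Setting f'(k) = n+δ gives 0.34·k^(0.34−1) = 0.12, hence k_gold = (0.34/0.12)^(1/0.66) ≈ 4.8451.
y_gold = 4.8451^0.34 ≈ 1.7100.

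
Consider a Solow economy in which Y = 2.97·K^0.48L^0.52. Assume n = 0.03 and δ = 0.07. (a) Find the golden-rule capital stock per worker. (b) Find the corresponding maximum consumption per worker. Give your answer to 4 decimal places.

(a) k_gold ≈ 165.6633; (b) c_gold ≈ 17.9469

The effective depreciation rate is n + δ = 0.03 + 0.07 = 0.1.
Golden rule sets MPK = n+δ: 0.48·2.97·k^(0.48−1) = 0.1, so k_gold = (0.48·2.97/0.1)^(1/0.52) ≈ 165.6633.
y_gold = 2.97·165.6633^0.48 ≈ 34.5132; c_gold = y_gold − 0.1·k_gold ≈ 17.9469.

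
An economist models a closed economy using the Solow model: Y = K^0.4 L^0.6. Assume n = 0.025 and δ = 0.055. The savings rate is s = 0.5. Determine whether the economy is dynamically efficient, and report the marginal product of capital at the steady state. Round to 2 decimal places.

dynamically inefficient; MPK ≈ 0.06

n + δ = 0.025 + 0.055 = 0.08.
Steady-state k*: s·k^0.4 = 0.08·k gives k* = (0.5/0.08)^(1/0.6) ≈ 21.2064.
MPK = 0.4·21.2064^(-0.6) ≈ 0.0640.
MPK < n+δ = 0.08, so the economy is dynamically inefficient (over-saving).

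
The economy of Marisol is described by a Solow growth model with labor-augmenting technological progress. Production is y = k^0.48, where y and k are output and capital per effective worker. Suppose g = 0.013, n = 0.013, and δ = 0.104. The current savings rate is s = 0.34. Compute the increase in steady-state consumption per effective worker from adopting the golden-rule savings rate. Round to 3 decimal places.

Δc ≈ 0.133

Capital per effective worker breaks even when investment replaces (n + g + δ)·k; here n + g + δ = 0.13.
Current steady state (s = 0.34): k* = (0.34/0.13)^(1/0.52) ≈ 6.3526, y* = 6.3526^0.48 ≈ 2.4289, c* = (1−0.34)·2.4289 ≈ 1.6031.
Golden rule sets MPK = n+g+δ: 0.48·k^(0.48−1) = 0.13, so k_gold = (0.48/0.13)^(1/0.52) ≈ 12.3298.
y_gold = 12.3298^0.48 ≈ 3.3393, c_gold = y_gold − 0.13·k_gold ≈ 1.7365.
Gain: Δc = 1.7365 − 1.6031 ≈ 0.1333.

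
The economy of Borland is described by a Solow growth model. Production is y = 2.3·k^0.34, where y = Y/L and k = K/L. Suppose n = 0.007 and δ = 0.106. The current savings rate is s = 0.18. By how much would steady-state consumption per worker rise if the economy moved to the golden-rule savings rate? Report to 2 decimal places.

Capital per worker breaks even when investment replaces (n + δ)·k; here n + δ = 0.113.
Current steady state (s = 0.18): k* = (0.18·2.3/0.113)^(1/0.66) ≈ 7.1520, y* = 2.3·7.1520^0.34 ≈ 4.4899, c* = (1−0.18)·4.4899 ≈ 3.6817.
Setting f'(k) = n+δ gives 0.34·2.3·k^(0.34−1) = 0.113, hence k_gold = (0.34·2.3/0.113)^(1/0.66) ≈ 18.7466.
y_gold = 2.3·18.7466^0.34 ≈ 6.2305, c_gold = y_gold − 0.113·k_gold ≈ 4.1121.
Gain: Δc = 4.1121 − 3.6817 ≈ 0.4304.

Δc ≈ 0.43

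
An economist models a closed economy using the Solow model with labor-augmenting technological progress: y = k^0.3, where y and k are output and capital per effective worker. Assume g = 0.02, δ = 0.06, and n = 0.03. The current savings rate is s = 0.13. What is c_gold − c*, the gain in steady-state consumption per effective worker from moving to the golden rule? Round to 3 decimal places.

Δc ≈ 0.141

n + g + δ = 0.03 + 0.02 + 0.06 = 0.11.
Current steady state (s = 0.13): k* = (0.13/0.11)^(1/0.7) ≈ 1.2695, y* = 1.2695^0.3 ≈ 1.0742, c* = (1−0.13)·1.0742 ≈ 0.9346.
Setting f'(k) = n+g+δ gives 0.3·k^(0.3−1) = 0.11, hence k_gold = (0.3/0.11)^(1/0.7) ≈ 4.1925.
y_gold = 4.1925^0.3 ≈ 1.5372, c_gold = y_gold − 0.11·k_gold ≈ 1.0761.
Gain: Δc = 1.0761 − 0.9346 ≈ 0.1415.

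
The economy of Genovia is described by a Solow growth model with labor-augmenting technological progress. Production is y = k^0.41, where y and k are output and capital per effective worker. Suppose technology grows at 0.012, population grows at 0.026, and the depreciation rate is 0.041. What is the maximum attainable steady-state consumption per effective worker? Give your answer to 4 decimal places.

Break-even investment rate: n + g + δ = 0.026 + 0.012 + 0.041 = 0.079.
Maximizing c = f(k) − (n+g+δ)·k gives f'(k) = n+g+δ, i.e. 0.41·k^(0.41−1) = 0.079, so k_gold = (0.41/0.079)^(1/0.59) ≈ 16.2978.
y_gold = 16.2978^0.41 ≈ 3.1403.
c_gold = y_gold − (n+g+δ)·k_gold = 3.1403 − 0.079·16.2978 ≈ 1.8528.

c_gold ≈ 1.8528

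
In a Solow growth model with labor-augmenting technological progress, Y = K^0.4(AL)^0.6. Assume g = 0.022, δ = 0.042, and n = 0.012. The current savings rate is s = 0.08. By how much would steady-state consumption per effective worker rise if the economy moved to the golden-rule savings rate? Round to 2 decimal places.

Δc ≈ 0.86

The effective depreciation rate is n + g + δ = 0.012 + 0.022 + 0.042 = 0.076.
Current steady state (s = 0.08): k* = (0.08/0.076)^(1/0.6) ≈ 1.0892, y* = 1.0892^0.4 ≈ 1.0348, c* = (1−0.08)·1.0348 ≈ 0.9520.
Setting f'(k) = n+g+δ gives 0.4·k^(0.4−1) = 0.076, hence k_gold = (0.4/0.076)^(1/0.6) ≈ 15.9249.
y_gold = 15.9249^0.4 ≈ 3.0257, c_gold = y_gold − 0.076·k_gold ≈ 1.8154.
Gain: Δc = 1.8154 − 0.9520 ≈ 0.8634.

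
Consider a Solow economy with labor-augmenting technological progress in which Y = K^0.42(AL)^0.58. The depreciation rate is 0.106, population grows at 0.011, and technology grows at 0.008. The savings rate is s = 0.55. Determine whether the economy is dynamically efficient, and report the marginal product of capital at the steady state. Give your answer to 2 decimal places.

dynamically inefficient; MPK ≈ 0.10

n + g + δ = 0.011 + 0.008 + 0.106 = 0.125.
Steady-state k*: s·k^0.42 = 0.125·k gives k* = (0.55/0.125)^(1/0.58) ≈ 12.8647.
MPK = 0.42·12.8647^(-0.58) ≈ 0.0955.
MPK < n+g+δ = 0.125, so the economy is dynamically inefficient (over-saving).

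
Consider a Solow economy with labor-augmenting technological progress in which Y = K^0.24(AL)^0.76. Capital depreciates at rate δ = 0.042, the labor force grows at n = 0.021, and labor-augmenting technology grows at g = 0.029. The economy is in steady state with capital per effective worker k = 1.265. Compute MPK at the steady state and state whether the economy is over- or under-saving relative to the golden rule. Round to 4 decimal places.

under-saving; MPK ≈ 0.2007

The effective depreciation rate is n + g + δ = 0.021 + 0.029 + 0.042 = 0.092.
MPK = 0.24·k^(0.24−1) = 0.24·1.265^(-0.76) ≈ 0.2007.
MPK > 0.092, so the economy is dynamically efficient (under-saving).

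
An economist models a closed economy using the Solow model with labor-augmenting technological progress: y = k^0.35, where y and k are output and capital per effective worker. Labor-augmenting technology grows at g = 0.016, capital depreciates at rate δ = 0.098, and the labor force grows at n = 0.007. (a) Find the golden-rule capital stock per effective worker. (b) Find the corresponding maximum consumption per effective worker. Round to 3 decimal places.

n + g + δ = 0.007 + 0.016 + 0.098 = 0.121.
Setting f'(k) = n+g+δ gives 0.35·k^(0.35−1) = 0.121, hence k_gold = (0.35/0.121)^(1/0.65) ≈ 5.1247.
y_gold = 5.1247^0.35 ≈ 1.7717; c_gold = y_gold − 0.121·k_gold ≈ 1.1516.

(a) k_gold ≈ 5.125; (b) c_gold ≈ 1.152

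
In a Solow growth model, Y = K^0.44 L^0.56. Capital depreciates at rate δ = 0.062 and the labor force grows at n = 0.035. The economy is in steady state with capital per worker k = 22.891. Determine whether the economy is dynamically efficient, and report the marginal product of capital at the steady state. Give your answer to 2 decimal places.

dynamically inefficient; MPK ≈ 0.08

n + δ = 0.035 + 0.062 = 0.097.
MPK = 0.44·k^(0.44−1) = 0.44·22.891^(-0.56) ≈ 0.0762.
MPK < 0.097, so the economy is dynamically inefficient (over-saving).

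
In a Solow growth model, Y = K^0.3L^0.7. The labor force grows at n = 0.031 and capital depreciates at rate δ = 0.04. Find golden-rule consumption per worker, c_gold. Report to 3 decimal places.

c_gold ≈ 1.298

The effective depreciation rate is n + δ = 0.031 + 0.04 = 0.071.
Golden rule sets MPK = n+δ: 0.3·k^(0.3−1) = 0.071, so k_gold = (0.3/0.071)^(1/0.7) ≈ 7.8359.
y_gold = 7.8359^0.3 ≈ 1.8545.
c_gold = y_gold − (n+δ)·k_gold = 1.8545 − 0.071·7.8359 ≈ 1.2982.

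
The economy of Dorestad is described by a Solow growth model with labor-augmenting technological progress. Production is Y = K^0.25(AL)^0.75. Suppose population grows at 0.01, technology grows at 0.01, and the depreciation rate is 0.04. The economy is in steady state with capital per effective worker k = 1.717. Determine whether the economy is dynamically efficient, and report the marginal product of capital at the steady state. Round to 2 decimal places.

dynamically efficient; MPK ≈ 0.17

Break-even investment rate: n + g + δ = 0.01 + 0.01 + 0.04 = 0.06.
MPK = 0.25·k^(0.25−1) = 0.25·1.717^(-0.75) ≈ 0.1667.
MPK > 0.06, so the economy is dynamically efficient (under-saving).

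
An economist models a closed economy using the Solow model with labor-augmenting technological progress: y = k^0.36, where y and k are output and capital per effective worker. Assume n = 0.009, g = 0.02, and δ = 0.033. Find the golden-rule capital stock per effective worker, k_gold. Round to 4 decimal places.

The effective depreciation rate is n + g + δ = 0.009 + 0.02 + 0.033 = 0.062.
Maximizing c = f(k) − (n+g+δ)·k gives f'(k) = n+g+δ, i.e. 0.36·k^(0.36−1) = 0.062, so k_gold = (0.36/0.062)^(1/0.64) ≈ 15.6175.

k_gold ≈ 15.6175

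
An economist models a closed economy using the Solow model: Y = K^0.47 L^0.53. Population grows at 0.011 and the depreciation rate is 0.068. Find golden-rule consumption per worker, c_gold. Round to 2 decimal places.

c_gold ≈ 2.58

Break-even investment rate: n + δ = 0.011 + 0.068 = 0.079.
Golden rule sets MPK = n+δ: 0.47·k^(0.47−1) = 0.079, so k_gold = (0.47/0.079)^(1/0.53) ≈ 28.9245.
y_gold = 28.9245^0.47 ≈ 4.8618.
c_gold = y_gold − (n+δ)·k_gold = 4.8618 − 0.079·28.9245 ≈ 2.5767.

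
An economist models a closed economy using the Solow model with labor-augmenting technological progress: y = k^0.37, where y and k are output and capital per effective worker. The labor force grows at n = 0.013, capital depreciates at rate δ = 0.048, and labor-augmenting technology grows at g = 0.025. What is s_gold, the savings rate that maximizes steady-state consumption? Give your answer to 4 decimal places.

s_gold = 0.3700

The effective depreciation rate is n + g + δ = 0.013 + 0.025 + 0.048 = 0.086.
At the golden rule MPK = n+g+δ, and in any Cobb-Douglas steady state s = (n+g+δ)·k/y = MPK·k/y = capital's share 0.37.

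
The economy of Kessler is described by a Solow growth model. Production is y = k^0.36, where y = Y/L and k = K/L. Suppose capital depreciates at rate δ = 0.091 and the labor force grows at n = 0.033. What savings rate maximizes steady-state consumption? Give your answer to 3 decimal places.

s_gold = 0.360

Capital per worker breaks even when investment replaces (n + δ)·k; here n + δ = 0.124.
At the golden rule MPK = n+δ, and in any Cobb-Douglas steady state s = (n+δ)·k/y = MPK·k/y = capital's share 0.36.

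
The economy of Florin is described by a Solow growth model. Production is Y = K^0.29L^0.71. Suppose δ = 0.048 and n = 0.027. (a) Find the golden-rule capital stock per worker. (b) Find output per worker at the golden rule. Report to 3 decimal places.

(a) k_gold ≈ 6.718; (b) y_gold ≈ 1.737

n + δ = 0.027 + 0.048 = 0.075.
Maximizing c = f(k) − (n+δ)·k gives f'(k) = n+δ, i.e. 0.29·k^(0.29−1) = 0.075, so k_gold = (0.29/0.075)^(1/0.71) ≈ 6.7179.
y_gold = 6.7179^0.29 ≈ 1.7374.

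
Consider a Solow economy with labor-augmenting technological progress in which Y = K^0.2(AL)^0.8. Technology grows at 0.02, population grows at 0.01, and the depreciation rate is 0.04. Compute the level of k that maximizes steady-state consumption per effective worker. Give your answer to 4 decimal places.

n + g + δ = 0.01 + 0.02 + 0.04 = 0.07.
Golden rule sets MPK = n+g+δ: 0.2·k^(0.2−1) = 0.07, so k_gold = (0.2/0.07)^(1/0.8) ≈ 3.7146.

k_gold ≈ 3.7146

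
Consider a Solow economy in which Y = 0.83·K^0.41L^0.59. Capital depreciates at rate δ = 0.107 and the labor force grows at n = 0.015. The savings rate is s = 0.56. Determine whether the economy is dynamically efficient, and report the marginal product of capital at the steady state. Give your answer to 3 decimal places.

n + δ = 0.015 + 0.107 = 0.122.
Steady-state k*: s·A·k^0.41 = 0.122·k gives k* = (0.56·0.83/0.122)^(1/0.59) ≈ 9.6513.
MPK = 0.41·0.83·9.6513^(-0.59) ≈ 0.0893.
MPK < n+δ = 0.122, so the economy is dynamically inefficient (over-saving).

dynamically inefficient; MPK ≈ 0.089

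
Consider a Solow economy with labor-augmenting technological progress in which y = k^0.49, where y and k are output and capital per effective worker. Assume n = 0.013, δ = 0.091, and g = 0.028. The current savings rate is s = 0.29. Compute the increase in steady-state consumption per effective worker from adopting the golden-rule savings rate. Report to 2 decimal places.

Δc ≈ 0.29

Capital per effective worker breaks even when investment replaces (n + g + δ)·k; here n + g + δ = 0.132.
Current steady state (s = 0.29): k* = (0.29/0.132)^(1/0.51) ≈ 4.6800, y* = 4.6800^0.49 ≈ 2.1302, c* = (1−0.29)·2.1302 ≈ 1.5124.
Golden rule sets MPK = n+g+δ: 0.49·k^(0.49−1) = 0.132, so k_gold = (0.49/0.132)^(1/0.51) ≈ 13.0890.
y_gold = 13.0890^0.49 ≈ 3.5260, c_gold = y_gold − 0.132·k_gold ≈ 1.7983.
Gain: Δc = 1.7983 − 1.5124 ≈ 0.2858.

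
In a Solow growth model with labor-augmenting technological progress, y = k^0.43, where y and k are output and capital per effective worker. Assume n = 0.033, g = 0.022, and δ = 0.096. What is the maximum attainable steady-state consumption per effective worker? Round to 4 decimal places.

n + g + δ = 0.033 + 0.022 + 0.096 = 0.151.
Setting f'(k) = n+g+δ gives 0.43·k^(0.43−1) = 0.151, hence k_gold = (0.43/0.151)^(1/0.57) ≈ 6.2712.
y_gold = 6.2712^0.43 ≈ 2.2022.
c_gold = y_gold − (n+g+δ)·k_gold = 2.2022 − 0.151·6.2712 ≈ 1.2553.

c_gold ≈ 1.2553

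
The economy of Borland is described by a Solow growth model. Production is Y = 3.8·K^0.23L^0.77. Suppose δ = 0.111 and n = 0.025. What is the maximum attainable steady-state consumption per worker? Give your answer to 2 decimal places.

c_gold ≈ 5.10

The effective depreciation rate is n + δ = 0.025 + 0.111 = 0.136.
Golden rule sets MPK = n+δ: 0.23·3.8·k^(0.23−1) = 0.136, so k_gold = (0.23·3.8/0.136)^(1/0.77) ≈ 11.2025.
y_gold = 3.8·11.2025^0.23 ≈ 6.6241.
c_gold = y_gold − (n+δ)·k_gold = 6.6241 − 0.136·11.2025 ≈ 5.1005.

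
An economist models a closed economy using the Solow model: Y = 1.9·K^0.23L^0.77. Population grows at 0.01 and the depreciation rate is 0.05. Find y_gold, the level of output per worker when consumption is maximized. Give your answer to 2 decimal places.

y_gold ≈ 3.44

n + δ = 0.01 + 0.05 = 0.06.
Golden rule sets MPK = n+δ: 0.23·1.9·k^(0.23−1) = 0.06, so k_gold = (0.23·1.9/0.06)^(1/0.77) ≈ 13.1798.
Output: y_gold = 1.9·k_gold^0.23 = 1.9·13.1798^0.23 ≈ 3.4382.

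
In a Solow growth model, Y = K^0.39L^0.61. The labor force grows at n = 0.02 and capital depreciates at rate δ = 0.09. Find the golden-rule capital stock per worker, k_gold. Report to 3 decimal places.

Capital per worker breaks even when investment replaces (n + δ)·k; here n + δ = 0.11.
Golden rule sets MPK = n+δ: 0.39·k^(0.39−1) = 0.11, so k_gold = (0.39/0.11)^(1/0.61) ≈ 7.9635.

k_gold ≈ 7.963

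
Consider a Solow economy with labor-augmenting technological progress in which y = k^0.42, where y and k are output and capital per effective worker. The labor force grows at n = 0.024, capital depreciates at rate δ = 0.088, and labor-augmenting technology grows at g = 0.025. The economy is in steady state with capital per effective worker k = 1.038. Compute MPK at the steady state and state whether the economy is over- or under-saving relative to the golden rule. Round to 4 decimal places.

under-saving; MPK ≈ 0.4110

Break-even investment rate: n + g + δ = 0.024 + 0.025 + 0.088 = 0.137.
MPK = 0.42·k^(0.42−1) = 0.42·1.038^(-0.58) ≈ 0.4110.
MPK > 0.137, so the economy is dynamically efficient (under-saving).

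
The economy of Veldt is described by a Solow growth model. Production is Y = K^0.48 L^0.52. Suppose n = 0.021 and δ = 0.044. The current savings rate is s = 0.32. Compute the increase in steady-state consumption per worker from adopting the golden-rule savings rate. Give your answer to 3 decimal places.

Capital per worker breaks even when investment replaces (n + δ)·k; here n + δ = 0.065.
Current steady state (s = 0.32): k* = (0.32/0.065)^(1/0.52) ≈ 21.4400, y* = 21.4400^0.48 ≈ 4.3550, c* = (1−0.32)·4.3550 ≈ 2.9614.
Maximizing c = f(k) − (n+δ)·k gives f'(k) = n+δ, i.e. 0.48·k^(0.48−1) = 0.065, so k_gold = (0.48/0.065)^(1/0.52) ≈ 46.7586.
y_gold = 46.7586^0.48 ≈ 6.3319, c_gold = y_gold − 0.065·k_gold ≈ 3.2926.
Gain: Δc = 3.2926 − 2.9614 ≈ 0.3312.

Δc ≈ 0.331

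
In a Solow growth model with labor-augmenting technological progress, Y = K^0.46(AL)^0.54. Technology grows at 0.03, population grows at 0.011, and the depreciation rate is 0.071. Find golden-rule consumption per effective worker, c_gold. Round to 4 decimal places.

n + g + δ = 0.011 + 0.03 + 0.071 = 0.112.
Maximizing c = f(k) − (n+g+δ)·k gives f'(k) = n+g+δ, i.e. 0.46·k^(0.46−1) = 0.112, so k_gold = (0.46/0.112)^(1/0.54) ≈ 13.6831.
y_gold = 13.6831^0.46 ≈ 3.3315.
c_gold = y_gold − (n+g+δ)·k_gold = 3.3315 − 0.112·13.6831 ≈ 1.7990.

c_gold ≈ 1.7990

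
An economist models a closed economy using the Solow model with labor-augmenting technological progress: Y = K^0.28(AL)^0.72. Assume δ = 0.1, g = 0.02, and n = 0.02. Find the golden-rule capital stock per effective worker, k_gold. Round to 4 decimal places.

k_gold ≈ 2.6188

n + g + δ = 0.02 + 0.02 + 0.1 = 0.14.
At the golden rule the marginal product of capital equals n+g+δ: 0.28·k^(0.28−1) = 0.14. Solving, k_gold = (0.28/0.14)^(1/0.72) ≈ 2.6188.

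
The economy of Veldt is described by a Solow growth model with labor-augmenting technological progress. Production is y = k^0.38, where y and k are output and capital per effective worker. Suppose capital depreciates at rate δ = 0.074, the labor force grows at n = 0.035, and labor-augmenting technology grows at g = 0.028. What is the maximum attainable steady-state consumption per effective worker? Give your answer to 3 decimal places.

c_gold ≈ 1.159

The effective depreciation rate is n + g + δ = 0.035 + 0.028 + 0.074 = 0.137.
Golden rule sets MPK = n+g+δ: 0.38·k^(0.38−1) = 0.137, so k_gold = (0.38/0.137)^(1/0.62) ≈ 5.1834.
y_gold = 5.1834^0.38 ≈ 1.8688.
c_gold = y_gold − (n+g+δ)·k_gold = 1.8688 − 0.137·5.1834 ≈ 1.1586.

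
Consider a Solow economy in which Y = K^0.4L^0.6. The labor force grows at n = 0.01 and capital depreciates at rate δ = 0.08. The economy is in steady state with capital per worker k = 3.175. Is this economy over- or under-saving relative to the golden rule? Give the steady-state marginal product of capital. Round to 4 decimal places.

Capital per worker breaks even when investment replaces (n + δ)·k; here n + δ = 0.09.
MPK = 0.4·k^(0.4−1) = 0.4·3.175^(-0.6) ≈ 0.2000.
MPK > 0.09, so the economy is dynamically efficient (under-saving).

under-saving; MPK ≈ 0.2000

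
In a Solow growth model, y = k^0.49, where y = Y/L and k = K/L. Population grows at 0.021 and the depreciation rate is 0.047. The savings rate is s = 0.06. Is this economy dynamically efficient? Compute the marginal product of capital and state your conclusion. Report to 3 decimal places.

dynamically efficient; MPK ≈ 0.555

Capital per worker breaks even when investment replaces (n + δ)·k; here n + δ = 0.068.
Steady-state k*: s·k^0.49 = 0.068·k gives k* = (0.06/0.068)^(1/0.51) ≈ 0.7824.
MPK = 0.49·0.7824^(-0.51) ≈ 0.5553.
MPK > n+δ = 0.068, so the economy is dynamically efficient (under-saving).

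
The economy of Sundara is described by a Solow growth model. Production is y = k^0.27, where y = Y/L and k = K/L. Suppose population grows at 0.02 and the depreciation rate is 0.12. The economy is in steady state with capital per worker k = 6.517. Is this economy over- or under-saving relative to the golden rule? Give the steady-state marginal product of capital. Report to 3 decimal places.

over-saving; MPK ≈ 0.069

n + δ = 0.02 + 0.12 = 0.14.
MPK = 0.27·k^(0.27−1) = 0.27·6.517^(-0.73) ≈ 0.0687.
MPK < 0.14, so the economy is dynamically inefficient (over-saving).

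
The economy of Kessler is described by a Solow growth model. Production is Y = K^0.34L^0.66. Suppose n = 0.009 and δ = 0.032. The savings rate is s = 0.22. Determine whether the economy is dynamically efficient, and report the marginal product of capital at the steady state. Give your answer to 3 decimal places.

Break-even investment rate: n + δ = 0.009 + 0.032 = 0.041.
Steady-state k*: s·k^0.34 = 0.041·k gives k* = (0.22/0.041)^(1/0.66) ≈ 12.7501.
MPK = 0.34·12.7501^(-0.66) ≈ 0.0634.
MPK > n+δ = 0.041, so the economy is dynamically efficient (under-saving).

dynamically efficient; MPK ≈ 0.063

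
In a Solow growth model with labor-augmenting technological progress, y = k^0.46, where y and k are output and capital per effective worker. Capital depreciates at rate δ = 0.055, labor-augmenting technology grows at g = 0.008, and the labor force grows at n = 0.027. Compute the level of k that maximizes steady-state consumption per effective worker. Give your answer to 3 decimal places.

Capital per effective worker breaks even when investment replaces (n + g + δ)·k; here n + g + δ = 0.09.
Maximizing c = f(k) − (n+g+δ)·k gives f'(k) = n+g+δ, i.e. 0.46·k^(0.46−1) = 0.09, so k_gold = (0.46/0.09)^(1/0.54) ≈ 20.5147.

k_gold ≈ 20.515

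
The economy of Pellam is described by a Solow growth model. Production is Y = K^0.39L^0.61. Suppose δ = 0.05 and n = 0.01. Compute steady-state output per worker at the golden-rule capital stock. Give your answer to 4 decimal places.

n + δ = 0.01 + 0.05 = 0.06.
At the golden rule the marginal product of capital equals n+δ: 0.39·k^(0.39−1) = 0.06. Solving, k_gold = (0.39/0.06)^(1/0.61) ≈ 21.5102.
Output: y_gold = k_gold^0.39 = 21.5102^0.39 ≈ 3.3093.

y_gold ≈ 3.3093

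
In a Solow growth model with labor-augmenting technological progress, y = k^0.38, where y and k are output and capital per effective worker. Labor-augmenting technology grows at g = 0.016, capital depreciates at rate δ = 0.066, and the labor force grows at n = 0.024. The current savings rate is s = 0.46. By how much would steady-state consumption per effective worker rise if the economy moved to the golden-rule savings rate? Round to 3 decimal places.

The effective depreciation rate is n + g + δ = 0.024 + 0.016 + 0.066 = 0.106.
Current steady state (s = 0.46): k* = (0.46/0.106)^(1/0.62) ≈ 10.6696, y* = 10.6696^0.38 ≈ 2.4586, c* = (1−0.46)·2.4586 ≈ 1.3277.
Maximizing c = f(k) − (n+g+δ)·k gives f'(k) = n+g+δ, i.e. 0.38·k^(0.38−1) = 0.106, so k_gold = (0.38/0.106)^(1/0.62) ≈ 7.8401.
y_gold = 7.8401^0.38 ≈ 2.1870, c_gold = y_gold − 0.106·k_gold ≈ 1.3559.
Gain: Δc = 1.3559 − 1.3277 ≈ 0.0282.

Δc ≈ 0.028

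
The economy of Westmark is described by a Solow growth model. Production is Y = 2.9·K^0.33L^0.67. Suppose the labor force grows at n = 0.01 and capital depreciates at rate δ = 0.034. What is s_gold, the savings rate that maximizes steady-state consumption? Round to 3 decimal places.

s_gold = 0.330

Capital per worker breaks even when investment replaces (n + δ)·k; here n + δ = 0.044.
At the golden rule MPK = n+δ, and in any Cobb-Douglas steady state s = (n+δ)·k/y = MPK·k/y = capital's share 0.33.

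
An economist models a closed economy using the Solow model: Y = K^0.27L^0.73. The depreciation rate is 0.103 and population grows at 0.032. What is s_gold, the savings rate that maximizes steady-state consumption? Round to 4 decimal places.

n + δ = 0.032 + 0.103 = 0.135.
At the golden rule MPK = n+δ, and in any Cobb-Douglas steady state s = (n+δ)·k/y = MPK·k/y = capital's share 0.27.

s_gold = 0.2700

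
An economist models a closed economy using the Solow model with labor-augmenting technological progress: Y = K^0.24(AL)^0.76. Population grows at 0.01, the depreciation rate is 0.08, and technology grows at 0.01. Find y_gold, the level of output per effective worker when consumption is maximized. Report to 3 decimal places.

y_gold ≈ 1.318

n + g + δ = 0.01 + 0.01 + 0.08 = 0.1.
Golden rule sets MPK = n+g+δ: 0.24·k^(0.24−1) = 0.1, so k_gold = (0.24/0.1)^(1/0.76) ≈ 3.1643.
Output: y_gold = k_gold^0.24 = 3.1643^0.24 ≈ 1.3185.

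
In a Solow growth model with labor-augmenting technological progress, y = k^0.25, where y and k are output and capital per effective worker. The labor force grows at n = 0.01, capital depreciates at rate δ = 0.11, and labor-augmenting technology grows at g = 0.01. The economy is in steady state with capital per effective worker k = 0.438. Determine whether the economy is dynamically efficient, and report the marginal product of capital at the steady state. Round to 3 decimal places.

dynamically efficient; MPK ≈ 0.464

The effective depreciation rate is n + g + δ = 0.01 + 0.01 + 0.11 = 0.13.
MPK = 0.25·k^(0.25−1) = 0.25·0.438^(-0.75) ≈ 0.4643.
MPK > 0.13, so the economy is dynamically efficient (under-saving).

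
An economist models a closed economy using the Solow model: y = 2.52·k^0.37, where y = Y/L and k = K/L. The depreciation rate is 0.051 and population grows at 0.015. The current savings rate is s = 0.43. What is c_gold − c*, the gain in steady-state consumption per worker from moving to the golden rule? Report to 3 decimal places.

The effective depreciation rate is n + δ = 0.015 + 0.051 = 0.066.
Current steady state (s = 0.43): k* = (0.43·2.52/0.066)^(1/0.63) ≈ 84.9351, y* = 2.52·84.9351^0.37 ≈ 13.0366, c* = (1−0.43)·13.0366 ≈ 7.4308.
Maximizing c = f(k) − (n+δ)·k gives f'(k) = n+δ, i.e. 0.37·2.52·k^(0.37−1) = 0.066, so k_gold = (0.37·2.52/0.066)^(1/0.63) ≈ 66.9098.
y_gold = 2.52·66.9098^0.37 ≈ 11.9353, c_gold = y_gold − 0.066·k_gold ≈ 7.5192.
Gain: Δc = 7.5192 − 7.4308 ≈ 0.0884.

Δc ≈ 0.088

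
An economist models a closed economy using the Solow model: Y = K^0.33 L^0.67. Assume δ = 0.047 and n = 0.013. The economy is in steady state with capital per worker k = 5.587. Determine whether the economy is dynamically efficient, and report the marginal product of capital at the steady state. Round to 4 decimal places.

Capital per worker breaks even when investment replaces (n + δ)·k; here n + δ = 0.06.
MPK = 0.33·k^(0.33−1) = 0.33·5.587^(-0.67) ≈ 0.1042.
MPK > 0.06, so the economy is dynamically efficient (under-saving).

dynamically efficient; MPK ≈ 0.1042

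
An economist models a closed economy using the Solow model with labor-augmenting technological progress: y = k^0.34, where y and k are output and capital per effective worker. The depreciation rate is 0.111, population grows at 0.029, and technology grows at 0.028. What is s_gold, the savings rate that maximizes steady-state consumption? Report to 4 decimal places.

The effective depreciation rate is n + g + δ = 0.029 + 0.028 + 0.111 = 0.168.
At the golden rule MPK = n+g+δ, and in any Cobb-Douglas steady state s = (n+g+δ)·k/y = MPK·k/y = capital's share 0.34.

s_gold = 0.3400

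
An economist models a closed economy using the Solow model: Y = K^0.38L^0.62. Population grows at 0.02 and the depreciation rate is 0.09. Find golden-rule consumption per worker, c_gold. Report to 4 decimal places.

Break-even investment rate: n + δ = 0.02 + 0.09 = 0.11.
Setting f'(k) = n+δ gives 0.38·k^(0.38−1) = 0.11, hence k_gold = (0.38/0.11)^(1/0.62) ≈ 7.3854.
y_gold = 7.3854^0.38 ≈ 2.1379.
c_gold = y_gold − (n+δ)·k_gold = 2.1379 − 0.11·7.3854 ≈ 1.3255.

c_gold ≈ 1.3255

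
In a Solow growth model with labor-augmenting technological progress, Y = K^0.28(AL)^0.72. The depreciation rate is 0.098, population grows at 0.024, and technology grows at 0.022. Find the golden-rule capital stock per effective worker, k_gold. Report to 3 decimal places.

n + g + δ = 0.024 + 0.022 + 0.098 = 0.144.
At the golden rule the marginal product of capital equals n+g+δ: 0.28·k^(0.28−1) = 0.144. Solving, k_gold = (0.28/0.144)^(1/0.72) ≈ 2.5183.

k_gold ≈ 2.518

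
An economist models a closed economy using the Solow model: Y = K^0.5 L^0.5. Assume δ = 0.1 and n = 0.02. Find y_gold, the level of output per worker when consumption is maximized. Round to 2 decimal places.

Break-even investment rate: n + δ = 0.02 + 0.1 = 0.12.
Setting f'(k) = n+δ gives 0.5·k^(0.5−1) = 0.12, hence k_gold = (0.5/0.12)^(1/0.5) ≈ 17.3611.
Output: y_gold = k_gold^0.5 = 17.3611^0.5 ≈ 4.1667.

y_gold ≈ 4.17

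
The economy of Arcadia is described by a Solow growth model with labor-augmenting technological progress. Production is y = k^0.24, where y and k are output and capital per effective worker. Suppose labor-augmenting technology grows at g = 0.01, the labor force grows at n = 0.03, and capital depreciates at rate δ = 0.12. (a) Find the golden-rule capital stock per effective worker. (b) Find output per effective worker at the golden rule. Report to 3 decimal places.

The effective depreciation rate is n + g + δ = 0.03 + 0.01 + 0.12 = 0.16.
At the golden rule the marginal product of capital equals n+g+δ: 0.24·k^(0.24−1) = 0.16. Solving, k_gold = (0.24/0.16)^(1/0.76) ≈ 1.7049.
y_gold = 1.7049^0.24 ≈ 1.1366.

(a) k_gold ≈ 1.705; (b) y_gold ≈ 1.137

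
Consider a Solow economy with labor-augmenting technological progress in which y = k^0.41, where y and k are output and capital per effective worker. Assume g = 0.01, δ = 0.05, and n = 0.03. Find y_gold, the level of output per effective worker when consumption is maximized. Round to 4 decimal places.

The effective depreciation rate is n + g + δ = 0.03 + 0.01 + 0.05 = 0.09.
Setting f'(k) = n+g+δ gives 0.41·k^(0.41−1) = 0.09, hence k_gold = (0.41/0.09)^(1/0.59) ≈ 13.0669.
Output: y_gold = k_gold^0.41 = 13.0669^0.41 ≈ 2.8683.

y_gold ≈ 2.8683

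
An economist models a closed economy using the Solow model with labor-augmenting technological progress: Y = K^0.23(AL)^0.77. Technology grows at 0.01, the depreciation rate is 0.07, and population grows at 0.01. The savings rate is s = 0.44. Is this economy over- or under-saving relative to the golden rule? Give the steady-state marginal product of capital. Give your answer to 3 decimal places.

n + g + δ = 0.01 + 0.01 + 0.07 = 0.09.
Steady-state k*: s·k^0.23 = 0.09·k gives k* = (0.44/0.09)^(1/0.77) ≈ 7.8538.
MPK = 0.23·7.8538^(-0.77) ≈ 0.0470.
MPK < n+g+δ = 0.09, so the economy is dynamically inefficient (over-saving).

over-saving; MPK ≈ 0.047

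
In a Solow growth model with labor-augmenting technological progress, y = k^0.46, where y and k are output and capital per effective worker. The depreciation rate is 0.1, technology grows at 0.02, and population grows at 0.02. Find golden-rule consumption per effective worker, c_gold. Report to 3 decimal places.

n + g + δ = 0.02 + 0.02 + 0.1 = 0.14.
Maximizing c = f(k) − (n+g+δ)·k gives f'(k) = n+g+δ, i.e. 0.46·k^(0.46−1) = 0.14, so k_gold = (0.46/0.14)^(1/0.54) ≈ 9.0515.
y_gold = 9.0515^0.46 ≈ 2.7548.
c_gold = y_gold − (n+g+δ)·k_gold = 2.7548 − 0.14·9.0515 ≈ 1.4876.

c_gold ≈ 1.488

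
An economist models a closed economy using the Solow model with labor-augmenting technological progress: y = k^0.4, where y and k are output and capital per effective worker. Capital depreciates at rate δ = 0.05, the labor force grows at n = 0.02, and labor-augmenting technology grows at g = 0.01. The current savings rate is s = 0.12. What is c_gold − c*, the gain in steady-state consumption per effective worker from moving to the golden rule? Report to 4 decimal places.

n + g + δ = 0.02 + 0.01 + 0.05 = 0.08.
Current steady state (s = 0.12): k* = (0.12/0.08)^(1/0.6) ≈ 1.9656, y* = 1.9656^0.4 ≈ 1.3104, c* = (1−0.12)·1.3104 ≈ 1.1531.
Setting f'(k) = n+g+δ gives 0.4·k^(0.4−1) = 0.08, hence k_gold = (0.4/0.08)^(1/0.6) ≈ 14.6201.
y_gold = 14.6201^0.4 ≈ 2.9240, c_gold = y_gold − 0.08·k_gold ≈ 1.7544.
Gain: Δc = 1.7544 − 1.1531 ≈ 0.6013.

Δc ≈ 0.6013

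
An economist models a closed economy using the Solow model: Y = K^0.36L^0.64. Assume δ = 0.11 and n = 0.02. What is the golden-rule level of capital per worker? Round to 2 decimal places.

The effective depreciation rate is n + δ = 0.02 + 0.11 = 0.13.
Setting f'(k) = n+δ gives 0.36·k^(0.36−1) = 0.13, hence k_gold = (0.36/0.13)^(1/0.64) ≈ 4.9112.

k_gold ≈ 4.91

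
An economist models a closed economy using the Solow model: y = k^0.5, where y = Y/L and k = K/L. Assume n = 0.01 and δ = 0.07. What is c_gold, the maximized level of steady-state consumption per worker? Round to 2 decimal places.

c_gold ≈ 3.12

Capital per worker breaks even when investment replaces (n + δ)·k; here n + δ = 0.08.
Setting f'(k) = n+δ gives 0.5·k^(0.5−1) = 0.08, hence k_gold = (0.5/0.08)^(1/0.5) ≈ 39.0625.
y_gold = 39.0625^0.5 ≈ 6.2500.
c_gold = y_gold − (n+δ)·k_gold = 6.2500 − 0.08·39.0625 ≈ 3.1250.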